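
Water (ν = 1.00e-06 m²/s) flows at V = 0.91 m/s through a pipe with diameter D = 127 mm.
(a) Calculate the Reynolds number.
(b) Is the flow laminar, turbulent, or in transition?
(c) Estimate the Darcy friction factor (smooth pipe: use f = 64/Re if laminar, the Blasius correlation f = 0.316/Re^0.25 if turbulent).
(a) Re = V·D/ν = 0.91·0.127/1.00e-06 = 115570
(b) Flow regime: turbulent (Re > 4000)
(c) Friction factor: f = 0.316/Re^0.25 = 0.316/115570^0.25 = 0.01714 (Blasius is strictly valid for Re ≲ 1e5; used here as the smooth-pipe estimate the problem specifies)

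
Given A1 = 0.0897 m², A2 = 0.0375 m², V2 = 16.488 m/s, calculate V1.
Formula: V_2 = \frac{A_1 V_1}{A_2}
Substituting knowns: 16.488 = 0.0897·V1/0.0375
Solving for V1: V1 = 16.488·0.0375/0.0897 = 6.893 m/s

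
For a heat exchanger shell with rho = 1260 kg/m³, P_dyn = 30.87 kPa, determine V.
Formula: P_{dyn} = \frac{1}{2} \rho V^2
Substituting knowns: 30.87 = 0.5·1260·V²/1000
Solving for V: V = √(2·(30.87·1000)/1260) = 7 m/s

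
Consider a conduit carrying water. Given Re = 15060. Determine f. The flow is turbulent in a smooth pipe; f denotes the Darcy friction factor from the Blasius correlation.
Formula: f = \frac{0.316}{Re^{0.25}}
f = 0.316/15060^0.25 = 0.02853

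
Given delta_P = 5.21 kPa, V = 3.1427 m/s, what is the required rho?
Formula: V = \sqrt{\frac{2 \Delta P}{\rho}}
Substituting knowns: 3.1427 = √(2·(5.21·1000)/rho)
Solving for rho: rho = 2·(5.21·1000)/3.1427² = 1055 kg/m³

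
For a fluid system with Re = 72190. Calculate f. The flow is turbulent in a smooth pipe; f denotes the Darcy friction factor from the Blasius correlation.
Formula: f = \frac{0.316}{Re^{0.25}}
f = 0.316/72190^0.25 = 0.01928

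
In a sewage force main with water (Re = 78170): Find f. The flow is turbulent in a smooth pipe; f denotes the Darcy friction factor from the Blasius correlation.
Formula: f = \frac{0.316}{Re^{0.25}}
f = 0.316/78170^0.25 = 0.0189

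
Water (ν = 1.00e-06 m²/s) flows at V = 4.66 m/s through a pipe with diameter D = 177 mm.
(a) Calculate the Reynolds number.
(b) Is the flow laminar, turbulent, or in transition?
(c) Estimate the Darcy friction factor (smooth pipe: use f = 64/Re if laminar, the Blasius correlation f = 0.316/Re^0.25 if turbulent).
(a) Re = V·D/ν = 4.66·0.177/1.00e-06 = 824820
(b) Flow regime: turbulent (Re > 4000)
(c) Friction factor: f = 0.316/Re^0.25 = 0.316/824820^0.25 = 0.01049 (Blasius is strictly valid for Re ≲ 1e5; used here as the smooth-pipe estimate the problem specifies)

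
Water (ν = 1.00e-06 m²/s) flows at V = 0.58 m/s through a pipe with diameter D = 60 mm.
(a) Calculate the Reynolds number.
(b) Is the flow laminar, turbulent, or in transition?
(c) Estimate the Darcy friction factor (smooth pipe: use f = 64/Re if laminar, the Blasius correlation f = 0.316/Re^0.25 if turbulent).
(a) Re = V·D/ν = 0.58·0.06/1.00e-06 = 34800
(b) Flow regime: turbulent (Re > 4000)
(c) Friction factor: f = 0.316/Re^0.25 = 0.316/34800^0.25 = 0.02314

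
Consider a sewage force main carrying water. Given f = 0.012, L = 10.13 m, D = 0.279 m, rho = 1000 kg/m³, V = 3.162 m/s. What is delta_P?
Formula: \Delta P = f \frac{L}{D} \frac{\rho V^2}{2}
delta_P = 0.012·(10.13/0.279)·0.5·1000·3.162²/1000 = 2.178 kPa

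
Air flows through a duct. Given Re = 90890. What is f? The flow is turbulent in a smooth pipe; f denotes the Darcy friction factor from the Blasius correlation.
Formula: f = \frac{0.316}{Re^{0.25}}
f = 0.316/90890^0.25 = 0.0182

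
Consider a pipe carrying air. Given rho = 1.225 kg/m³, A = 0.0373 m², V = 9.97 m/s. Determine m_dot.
Formula: \dot{m} = \rho A V
m_dot = 1.225·0.0373·9.97 = 0.4556 kg/s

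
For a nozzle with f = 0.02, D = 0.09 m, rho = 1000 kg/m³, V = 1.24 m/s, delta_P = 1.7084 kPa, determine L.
Formula: \Delta P = f \frac{L}{D} \frac{\rho V^2}{2}
Substituting knowns: 1.7084 = 0.02·(L/0.09)·0.5·1000·1.24²/1000
Solving for L: L = (1.7084·1000)·0.09/(0.02·0.5·1000·1.24²) = 10 m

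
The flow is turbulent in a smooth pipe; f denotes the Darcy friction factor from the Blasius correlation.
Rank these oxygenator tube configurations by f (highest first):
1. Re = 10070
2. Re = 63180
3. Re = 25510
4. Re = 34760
Case 1: f = 0.03154
Case 2: f = 0.01993
Case 3: f = 0.025
Case 4: f = 0.02314
Ranking (highest first): 1, 3, 4, 2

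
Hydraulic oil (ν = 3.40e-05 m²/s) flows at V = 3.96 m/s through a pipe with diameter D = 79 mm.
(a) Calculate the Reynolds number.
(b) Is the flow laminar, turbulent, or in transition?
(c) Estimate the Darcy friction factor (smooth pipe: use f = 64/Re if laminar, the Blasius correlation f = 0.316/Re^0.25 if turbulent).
(a) Re = V·D/ν = 3.96·0.079/3.40e-05 = 9201.2
(b) Flow regime: turbulent (Re > 4000)
(c) Friction factor: f = 0.316/Re^0.25 = 0.316/9201.2^0.25 = 0.03226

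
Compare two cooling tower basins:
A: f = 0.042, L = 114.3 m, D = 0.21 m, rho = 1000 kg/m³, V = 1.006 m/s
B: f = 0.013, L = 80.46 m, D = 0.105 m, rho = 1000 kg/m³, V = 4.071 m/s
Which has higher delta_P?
delta_P(A) = 11.57 kPa, delta_P(B) = 82.55 kPa. Answer: B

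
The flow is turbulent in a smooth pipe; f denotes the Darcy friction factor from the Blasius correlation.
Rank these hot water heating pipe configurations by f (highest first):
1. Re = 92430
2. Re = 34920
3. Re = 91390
Case 1: f = 0.01812
Case 2: f = 0.02312
Case 3: f = 0.01817
Ranking (highest first): 2, 3, 1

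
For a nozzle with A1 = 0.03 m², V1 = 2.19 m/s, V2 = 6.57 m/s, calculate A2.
Formula: V_2 = \frac{A_1 V_1}{A_2}
Substituting knowns: 6.57 = 0.03·2.19/A2
Solving for A2: A2 = 0.03·2.19/6.57 = 0.01 m²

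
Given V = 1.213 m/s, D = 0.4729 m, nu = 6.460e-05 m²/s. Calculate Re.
Formula: Re = \frac{V D}{\nu}
Re = 1.213·0.4729/6.460e-05 = 8880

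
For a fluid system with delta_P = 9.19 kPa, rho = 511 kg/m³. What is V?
Formula: V = \sqrt{\frac{2 \Delta P}{\rho}}
V = √(2·(9.19·1000)/511) = 5.997 m/s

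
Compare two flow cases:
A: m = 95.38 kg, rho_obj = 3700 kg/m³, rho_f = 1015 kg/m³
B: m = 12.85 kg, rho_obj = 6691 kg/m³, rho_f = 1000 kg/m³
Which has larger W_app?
W_app(A) = 679 N, W_app(B) = 107.2 N. Answer: A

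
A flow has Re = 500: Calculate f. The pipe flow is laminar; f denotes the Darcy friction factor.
Formula: f = \frac{64}{Re}
f = 64/500 = 0.128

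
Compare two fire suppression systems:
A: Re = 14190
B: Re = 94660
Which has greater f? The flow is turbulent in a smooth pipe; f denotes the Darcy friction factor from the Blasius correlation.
f(A) = 0.02895, f(B) = 0.01802. Answer: A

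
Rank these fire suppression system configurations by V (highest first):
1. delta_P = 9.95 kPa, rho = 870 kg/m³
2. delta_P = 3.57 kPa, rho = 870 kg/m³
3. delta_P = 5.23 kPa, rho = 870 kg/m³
Case 1: V = 4.783 m/s
Case 2: V = 2.865 m/s
Case 3: V = 3.467 m/s
Ranking (highest first): 1, 3, 2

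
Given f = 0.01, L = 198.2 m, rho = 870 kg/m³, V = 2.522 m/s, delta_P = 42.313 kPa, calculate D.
Formula: \Delta P = f \frac{L}{D} \frac{\rho V^2}{2}
Substituting knowns: 42.313 = 0.01·(198.2/D)·0.5·870·2.522²/1000
Solving for D: D = 0.01·198.2·0.5·870·2.522²/(42.313·1000) = 0.1296 m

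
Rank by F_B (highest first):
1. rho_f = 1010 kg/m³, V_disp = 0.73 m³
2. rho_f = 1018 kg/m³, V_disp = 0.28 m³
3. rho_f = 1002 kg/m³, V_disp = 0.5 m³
Case 1: F_B = 7233 N
Case 2: F_B = 2796 N
Case 3: F_B = 4915 N
Ranking (highest first): 1, 3, 2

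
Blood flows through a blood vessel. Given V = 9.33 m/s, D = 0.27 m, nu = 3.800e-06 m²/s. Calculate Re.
Formula: Re = \frac{V D}{\nu}
Re = 9.33·0.27/3.800e-06 = 662921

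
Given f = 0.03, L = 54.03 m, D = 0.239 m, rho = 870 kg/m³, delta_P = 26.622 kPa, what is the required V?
Formula: \Delta P = f \frac{L}{D} \frac{\rho V^2}{2}
Substituting knowns: 26.622 = 0.03·(54.03/0.239)·0.5·870·V²/1000
Solving for V: V = √((26.622·1000)/(0.03·(54.03/0.239)·0.5·870)) = 3.004 m/s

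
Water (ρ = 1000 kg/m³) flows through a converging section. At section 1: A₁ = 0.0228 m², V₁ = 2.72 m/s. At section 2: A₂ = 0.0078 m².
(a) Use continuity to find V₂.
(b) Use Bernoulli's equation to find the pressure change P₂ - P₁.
(a) Continuity: A₁V₁=A₂V₂ -> V₂=A₁V₁/A₂=0.0228*2.72/0.0078=7.95 m/s
(b) Bernoulli: P₂-P₁=0.5*rho*(V₁^2-V₂^2)/1000=0.5*1000*(2.72^2-7.95^2)/1000=-27.9 kPa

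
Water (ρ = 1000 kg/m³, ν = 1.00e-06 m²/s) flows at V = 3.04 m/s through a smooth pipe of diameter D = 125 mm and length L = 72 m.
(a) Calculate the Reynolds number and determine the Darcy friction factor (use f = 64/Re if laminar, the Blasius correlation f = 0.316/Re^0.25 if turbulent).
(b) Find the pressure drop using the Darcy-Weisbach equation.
(a) Re = V·D/ν = 3.04·0.125/1.00e-06 = 380000 → turbulent (Re > 4000); f = 0.316/Re^0.25 = 0.316/380000^0.25 = 0.012727 (Blasius is strictly valid for Re ≲ 1e5; used here as the smooth-pipe estimate the problem specifies)
(b) Darcy-Weisbach: ΔP = f·(L/D)·½ρV²/1000 = 0.012727·(72/0.125)·½·1000·3.04²/1000 = 33.87 kPa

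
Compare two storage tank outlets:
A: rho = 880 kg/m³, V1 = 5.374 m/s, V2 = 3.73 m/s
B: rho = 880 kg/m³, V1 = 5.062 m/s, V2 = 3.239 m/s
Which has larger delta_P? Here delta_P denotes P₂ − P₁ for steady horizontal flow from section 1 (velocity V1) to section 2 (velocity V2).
delta_P(A) = 6.585 kPa, delta_P(B) = 6.658 kPa. Answer: B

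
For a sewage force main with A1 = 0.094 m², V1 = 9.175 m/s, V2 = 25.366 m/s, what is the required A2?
Formula: V_2 = \frac{A_1 V_1}{A_2}
Substituting knowns: 25.366 = 0.094·9.175/A2
Solving for A2: A2 = 0.094·9.175/25.366 = 0.034 m²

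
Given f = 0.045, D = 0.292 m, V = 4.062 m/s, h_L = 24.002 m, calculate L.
Formula: h_L = f \frac{L}{D} \frac{V^2}{2g}
Substituting knowns: 24.002 = 0.045·(L/0.292)·4.062²/(2·9.81)
Solving for L: L = 24.002·2·9.81·0.292/(0.045·4.062²) = 185.2 m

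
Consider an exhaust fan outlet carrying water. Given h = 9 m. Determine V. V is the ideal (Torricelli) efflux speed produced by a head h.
Formula: V = \sqrt{2 g h}
V = √(2·9.81·9) = 13.29 m/s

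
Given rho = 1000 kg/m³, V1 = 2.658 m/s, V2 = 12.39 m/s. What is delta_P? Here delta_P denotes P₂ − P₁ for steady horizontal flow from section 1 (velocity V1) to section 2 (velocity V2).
Formula: \Delta P = \frac{1}{2} \rho (V_1^2 - V_2^2)
delta_P = 0.5·1000·(2.658² − 12.39²)/1000 = -73.22 kPa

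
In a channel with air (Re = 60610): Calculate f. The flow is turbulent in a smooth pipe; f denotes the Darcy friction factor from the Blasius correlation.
Formula: f = \frac{0.316}{Re^{0.25}}
f = 0.316/60610^0.25 = 0.02014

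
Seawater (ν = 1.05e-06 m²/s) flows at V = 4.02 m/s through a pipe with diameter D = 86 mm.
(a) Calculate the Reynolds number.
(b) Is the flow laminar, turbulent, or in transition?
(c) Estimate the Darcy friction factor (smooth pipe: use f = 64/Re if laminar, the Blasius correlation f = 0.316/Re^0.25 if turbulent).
(a) Re = V·D/ν = 4.02·0.086/1.05e-06 = 329260
(b) Flow regime: turbulent (Re > 4000)
(c) Friction factor: f = 0.316/Re^0.25 = 0.316/329260^0.25 = 0.01319 (Blasius is strictly valid for Re ≲ 1e5; used here as the smooth-pipe estimate the problem specifies)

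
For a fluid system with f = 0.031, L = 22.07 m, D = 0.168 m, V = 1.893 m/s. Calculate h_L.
Formula: h_L = f \frac{L}{D} \frac{V^2}{2g}
h_L = 0.031·(22.07/0.168)·1.893²/(2·9.81) = 0.7438 m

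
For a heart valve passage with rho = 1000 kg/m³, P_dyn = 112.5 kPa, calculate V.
Formula: P_{dyn} = \frac{1}{2} \rho V^2
Substituting knowns: 112.5 = 0.5·1000·V²/1000
Solving for V: V = √(2·(112.5·1000)/1000) = 15 m/s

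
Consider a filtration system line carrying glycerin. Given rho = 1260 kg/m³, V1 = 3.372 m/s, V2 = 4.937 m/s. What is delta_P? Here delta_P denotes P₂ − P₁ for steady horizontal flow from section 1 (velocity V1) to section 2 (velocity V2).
Formula: \Delta P = \frac{1}{2} \rho (V_1^2 - V_2^2)
delta_P = 0.5·1260·(3.372² − 4.937²)/1000 = -8.192 kPa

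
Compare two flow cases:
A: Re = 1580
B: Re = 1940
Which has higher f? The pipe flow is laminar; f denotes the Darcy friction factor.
f(A) = 0.04051, f(B) = 0.03299. Answer: A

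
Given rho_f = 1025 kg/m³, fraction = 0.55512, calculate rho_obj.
Formula: f_{sub} = \frac{\rho_{obj}}{\rho_f}
Substituting knowns: 0.55512 = rho_obj/1025
Solving for rho_obj: rho_obj = 0.55512·1025 = 569 kg/m³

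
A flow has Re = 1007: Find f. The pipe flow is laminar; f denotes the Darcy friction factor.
Formula: f = \frac{64}{Re}
f = 64/1007 = 0.06356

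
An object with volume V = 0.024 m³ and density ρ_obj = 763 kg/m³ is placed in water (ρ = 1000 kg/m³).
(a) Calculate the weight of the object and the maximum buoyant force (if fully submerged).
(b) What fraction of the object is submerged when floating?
(a) W=rho_obj*g*V=763*9.81*0.024=179.6 N; F_B(max)=rho*g*V=1000*9.81*0.024=235.4 N
(b) Floating fraction=rho_obj/rho=763/1000=0.763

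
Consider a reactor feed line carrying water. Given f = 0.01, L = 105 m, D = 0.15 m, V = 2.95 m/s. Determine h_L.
Formula: h_L = f \frac{L}{D} \frac{V^2}{2g}
h_L = 0.01·(105/0.15)·2.95²/(2·9.81) = 3.105 m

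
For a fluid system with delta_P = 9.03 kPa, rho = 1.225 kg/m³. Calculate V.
Formula: V = \sqrt{\frac{2 \Delta P}{\rho}}
V = √(2·(9.03·1000)/1.225) = 121.4 m/s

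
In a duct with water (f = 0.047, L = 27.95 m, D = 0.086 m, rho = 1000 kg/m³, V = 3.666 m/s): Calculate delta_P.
Formula: \Delta P = f \frac{L}{D} \frac{\rho V^2}{2}
delta_P = 0.047·(27.95/0.086)·0.5·1000·3.666²/1000 = 102.6 kPa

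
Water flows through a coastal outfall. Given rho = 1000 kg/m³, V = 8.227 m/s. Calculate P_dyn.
Formula: P_{dyn} = \frac{1}{2} \rho V^2
P_dyn = 0.5·1000·8.227²/1000 = 33.84 kPa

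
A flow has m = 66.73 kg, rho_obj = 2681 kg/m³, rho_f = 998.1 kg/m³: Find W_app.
Formula: W_{app} = mg\left(1 - \frac{\rho_f}{\rho_{obj}}\right)
W_app = 66.73·9.81·(1 − 998.1/2681) = 410.9 N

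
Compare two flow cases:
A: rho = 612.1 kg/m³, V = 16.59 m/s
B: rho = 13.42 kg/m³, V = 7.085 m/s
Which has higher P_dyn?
P_dyn(A) = 84.23 kPa, P_dyn(B) = 0.3368 kPa. Answer: A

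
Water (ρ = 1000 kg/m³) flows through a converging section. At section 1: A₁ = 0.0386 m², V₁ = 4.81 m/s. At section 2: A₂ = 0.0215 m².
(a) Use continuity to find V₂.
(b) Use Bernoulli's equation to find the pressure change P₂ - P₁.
(a) Continuity: A₁V₁=A₂V₂ -> V₂=A₁V₁/A₂=0.0386*4.81/0.0215=8.64 m/s
(b) Bernoulli: P₂-P₁=0.5*rho*(V₁^2-V₂^2)/1000=0.5*1000*(4.81^2-8.64^2)/1000=-25.76 kPa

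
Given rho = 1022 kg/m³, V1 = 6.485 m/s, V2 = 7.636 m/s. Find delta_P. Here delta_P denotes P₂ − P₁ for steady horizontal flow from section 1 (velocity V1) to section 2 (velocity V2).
Formula: \Delta P = \frac{1}{2} \rho (V_1^2 - V_2^2)
delta_P = 0.5·1022·(6.485² − 7.636²)/1000 = -8.305 kPa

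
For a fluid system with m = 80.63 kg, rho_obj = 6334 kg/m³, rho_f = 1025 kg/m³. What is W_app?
Formula: W_{app} = mg\left(1 - \frac{\rho_f}{\rho_{obj}}\right)
W_app = 80.63·9.81·(1 − 1025/6334) = 663 N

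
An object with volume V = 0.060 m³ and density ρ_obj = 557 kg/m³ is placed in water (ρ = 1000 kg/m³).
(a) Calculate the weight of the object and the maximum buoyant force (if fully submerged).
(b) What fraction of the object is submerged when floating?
(a) W=rho_obj*g*V=557*9.81*0.060=327.9 N; F_B(max)=rho*g*V=1000*9.81*0.060=588.6 N
(b) Floating fraction=rho_obj/rho=557/1000=0.557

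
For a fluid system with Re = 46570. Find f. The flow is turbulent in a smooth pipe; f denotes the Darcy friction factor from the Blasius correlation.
Formula: f = \frac{0.316}{Re^{0.25}}
f = 0.316/46570^0.25 = 0.02151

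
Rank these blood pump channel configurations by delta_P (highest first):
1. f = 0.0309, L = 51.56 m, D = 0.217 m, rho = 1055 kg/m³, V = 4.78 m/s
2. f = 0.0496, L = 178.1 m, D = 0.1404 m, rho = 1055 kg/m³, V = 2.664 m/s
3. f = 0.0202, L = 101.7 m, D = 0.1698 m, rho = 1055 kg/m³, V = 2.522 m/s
Case 1: delta_P = 88.49 kPa
Case 2: delta_P = 235.5 kPa
Case 3: delta_P = 40.59 kPa
Ranking (highest first): 2, 1, 3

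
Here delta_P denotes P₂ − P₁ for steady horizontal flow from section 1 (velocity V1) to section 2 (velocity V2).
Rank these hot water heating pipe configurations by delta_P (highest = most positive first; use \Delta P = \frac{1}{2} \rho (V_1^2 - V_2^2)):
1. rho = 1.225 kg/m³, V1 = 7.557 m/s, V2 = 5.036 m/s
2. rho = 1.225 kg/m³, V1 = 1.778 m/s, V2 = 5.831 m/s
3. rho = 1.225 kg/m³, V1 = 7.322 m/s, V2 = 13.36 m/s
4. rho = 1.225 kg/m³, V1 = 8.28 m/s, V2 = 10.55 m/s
Case 1: delta_P = 0.01945 kPa
Case 2: delta_P = -0.01889 kPa
Case 3: delta_P = -0.07649 kPa
Case 4: delta_P = -0.02618 kPa
Ranking (highest first): 1, 2, 4, 3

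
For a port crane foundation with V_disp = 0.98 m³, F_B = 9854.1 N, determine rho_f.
Formula: F_B = \rho_f g V_{disp}
Substituting knowns: 9854.1 = rho_f·9.81·0.98
Solving for rho_f: rho_f = 9854.1/(9.81·0.98) = 1025 kg/m³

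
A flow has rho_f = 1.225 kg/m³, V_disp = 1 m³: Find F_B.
Formula: F_B = \rho_f g V_{disp}
F_B = 1.225·9.81·1 = 12.02 N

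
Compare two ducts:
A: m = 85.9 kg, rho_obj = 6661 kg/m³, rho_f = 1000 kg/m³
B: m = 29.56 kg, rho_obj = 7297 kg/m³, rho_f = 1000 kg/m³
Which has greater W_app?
W_app(A) = 716.2 N, W_app(B) = 250.2 N. Answer: A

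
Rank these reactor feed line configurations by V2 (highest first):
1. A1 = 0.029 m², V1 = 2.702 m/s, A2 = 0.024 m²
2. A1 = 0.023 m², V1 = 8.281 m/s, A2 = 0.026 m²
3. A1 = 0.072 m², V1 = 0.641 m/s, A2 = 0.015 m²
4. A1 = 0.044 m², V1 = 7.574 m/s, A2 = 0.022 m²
Case 1: V2 = 3.265 m/s
Case 2: V2 = 7.326 m/s
Case 3: V2 = 3.077 m/s
Case 4: V2 = 15.15 m/s
Ranking (highest first): 4, 2, 1, 3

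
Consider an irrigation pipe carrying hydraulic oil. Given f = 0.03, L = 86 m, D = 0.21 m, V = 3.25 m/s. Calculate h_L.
Formula: h_L = f \frac{L}{D} \frac{V^2}{2g}
h_L = 0.03·(86/0.21)·3.25²/(2·9.81) = 6.614 m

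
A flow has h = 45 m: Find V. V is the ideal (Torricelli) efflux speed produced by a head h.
Formula: V = \sqrt{2 g h}
V = √(2·9.81·45) = 29.71 m/s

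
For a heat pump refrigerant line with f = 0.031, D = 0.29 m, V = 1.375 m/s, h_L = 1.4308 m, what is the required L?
Formula: h_L = f \frac{L}{D} \frac{V^2}{2g}
Substituting knowns: 1.4308 = 0.031·(L/0.29)·1.375²/(2·9.81)
Solving for L: L = 1.4308·2·9.81·0.29/(0.031·1.375²) = 138.9 m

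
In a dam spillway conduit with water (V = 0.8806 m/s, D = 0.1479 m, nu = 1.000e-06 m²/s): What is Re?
Formula: Re = \frac{V D}{\nu}
Re = 0.8806·0.1479/1.000e-06 = 130241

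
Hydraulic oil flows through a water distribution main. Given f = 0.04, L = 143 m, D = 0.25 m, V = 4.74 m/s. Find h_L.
Formula: h_L = f \frac{L}{D} \frac{V^2}{2g}
h_L = 0.04·(143/0.25)·4.74²/(2·9.81) = 26.2 m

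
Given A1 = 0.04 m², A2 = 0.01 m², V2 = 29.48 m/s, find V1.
Formula: V_2 = \frac{A_1 V_1}{A_2}
Substituting knowns: 29.48 = 0.04·V1/0.01
Solving for V1: V1 = 29.48·0.01/0.04 = 7.37 m/s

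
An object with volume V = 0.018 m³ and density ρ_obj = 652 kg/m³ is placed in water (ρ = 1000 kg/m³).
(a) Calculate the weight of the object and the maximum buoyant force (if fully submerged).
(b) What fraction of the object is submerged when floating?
(a) W=rho_obj*g*V=652*9.81*0.018=115.1 N; F_B(max)=rho*g*V=1000*9.81*0.018=176.6 N
(b) Floating fraction=rho_obj/rho=652/1000=0.652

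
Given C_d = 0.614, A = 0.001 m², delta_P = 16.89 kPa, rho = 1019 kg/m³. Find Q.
Formula: Q = C_d A \sqrt{\frac{2 \Delta P}{\rho}}
Q = 0.614·0.001·√(2·(16.89·1000)/1019)·1000 = 3.535 L/s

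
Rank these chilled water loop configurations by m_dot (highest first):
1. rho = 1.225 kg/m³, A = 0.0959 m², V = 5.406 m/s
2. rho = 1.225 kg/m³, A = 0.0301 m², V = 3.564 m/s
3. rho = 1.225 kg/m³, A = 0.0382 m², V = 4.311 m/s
Case 1: m_dot = 0.6351 kg/s
Case 2: m_dot = 0.1314 kg/s
Case 3: m_dot = 0.2017 kg/s
Ranking (highest first): 1, 3, 2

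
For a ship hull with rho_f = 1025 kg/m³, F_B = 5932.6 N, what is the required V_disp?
Formula: F_B = \rho_f g V_{disp}
Substituting knowns: 5932.6 = 1025·9.81·V_disp
Solving for V_disp: V_disp = 5932.6/(1025·9.81) = 0.59 m³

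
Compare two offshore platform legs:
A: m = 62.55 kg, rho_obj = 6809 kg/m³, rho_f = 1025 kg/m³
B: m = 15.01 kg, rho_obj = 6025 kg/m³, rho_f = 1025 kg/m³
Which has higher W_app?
W_app(A) = 521.2 N, W_app(B) = 122.2 N. Answer: A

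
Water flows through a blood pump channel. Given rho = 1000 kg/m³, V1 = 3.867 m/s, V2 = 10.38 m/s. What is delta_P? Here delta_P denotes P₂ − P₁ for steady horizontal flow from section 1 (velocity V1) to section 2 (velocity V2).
Formula: \Delta P = \frac{1}{2} \rho (V_1^2 - V_2^2)
delta_P = 0.5·1000·(3.867² − 10.38²)/1000 = -46.4 kPa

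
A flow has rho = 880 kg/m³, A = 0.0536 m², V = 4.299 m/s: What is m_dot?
Formula: \dot{m} = \rho A V
m_dot = 880·0.0536·4.299 = 202.8 kg/s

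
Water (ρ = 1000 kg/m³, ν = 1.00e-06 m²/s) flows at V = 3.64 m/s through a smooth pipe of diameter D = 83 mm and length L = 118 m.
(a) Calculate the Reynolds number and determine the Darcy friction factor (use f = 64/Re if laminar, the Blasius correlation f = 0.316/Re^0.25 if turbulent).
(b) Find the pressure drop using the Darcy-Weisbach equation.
(a) Re = V·D/ν = 3.64·0.083/1.00e-06 = 302120 → turbulent (Re > 4000); f = 0.316/Re^0.25 = 0.316/302120^0.25 = 0.013479 (Blasius is strictly valid for Re ≲ 1e5; used here as the smooth-pipe estimate the problem specifies)
(b) Darcy-Weisbach: ΔP = f·(L/D)·½ρV²/1000 = 0.013479·(118/0.083)·½·1000·3.64²/1000 = 127 kPa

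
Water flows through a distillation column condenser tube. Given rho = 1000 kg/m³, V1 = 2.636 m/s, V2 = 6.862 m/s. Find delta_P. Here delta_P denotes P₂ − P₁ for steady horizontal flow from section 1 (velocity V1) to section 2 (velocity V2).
Formula: \Delta P = \frac{1}{2} \rho (V_1^2 - V_2^2)
delta_P = 0.5·1000·(2.636² − 6.862²)/1000 = -20.07 kPa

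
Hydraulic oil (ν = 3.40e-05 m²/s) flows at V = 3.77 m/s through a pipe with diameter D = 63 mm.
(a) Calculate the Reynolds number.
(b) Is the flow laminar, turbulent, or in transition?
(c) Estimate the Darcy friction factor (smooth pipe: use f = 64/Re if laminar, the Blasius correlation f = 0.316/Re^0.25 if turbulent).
(a) Re = V·D/ν = 3.77·0.063/3.40e-05 = 6985.6
(b) Flow regime: turbulent (Re > 4000)
(c) Friction factor: f = 0.316/Re^0.25 = 0.316/6985.6^0.25 = 0.03456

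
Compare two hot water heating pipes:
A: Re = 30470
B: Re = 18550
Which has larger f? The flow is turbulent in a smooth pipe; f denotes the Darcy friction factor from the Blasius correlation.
f(A) = 0.02392, f(B) = 0.02708. Answer: B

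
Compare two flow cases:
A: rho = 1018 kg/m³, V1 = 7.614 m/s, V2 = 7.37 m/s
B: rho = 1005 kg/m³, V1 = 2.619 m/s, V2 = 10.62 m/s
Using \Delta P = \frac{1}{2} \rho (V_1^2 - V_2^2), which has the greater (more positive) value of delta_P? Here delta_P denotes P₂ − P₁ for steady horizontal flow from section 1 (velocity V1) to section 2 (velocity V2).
delta_P(A) = 1.861 kPa, delta_P(B) = -53.23 kPa. Answer: A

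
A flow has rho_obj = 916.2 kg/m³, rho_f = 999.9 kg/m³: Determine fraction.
Formula: f_{sub} = \frac{\rho_{obj}}{\rho_f}
fraction = 916.2/999.9 = 0.9163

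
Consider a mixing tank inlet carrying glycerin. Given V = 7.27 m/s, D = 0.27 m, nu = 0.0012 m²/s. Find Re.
Formula: Re = \frac{V D}{\nu}
Re = 7.27·0.27/0.0012 = 1636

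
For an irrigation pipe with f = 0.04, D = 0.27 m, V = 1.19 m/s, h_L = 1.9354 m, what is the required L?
Formula: h_L = f \frac{L}{D} \frac{V^2}{2g}
Substituting knowns: 1.9354 = 0.04·(L/0.27)·1.19²/(2·9.81)
Solving for L: L = 1.9354·2·9.81·0.27/(0.04·1.19²) = 181 m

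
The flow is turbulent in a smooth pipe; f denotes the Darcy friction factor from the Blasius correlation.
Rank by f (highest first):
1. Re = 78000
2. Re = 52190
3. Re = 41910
Case 1: f = 0.01891
Case 2: f = 0.02091
Case 3: f = 0.02209
Ranking (highest first): 3, 2, 1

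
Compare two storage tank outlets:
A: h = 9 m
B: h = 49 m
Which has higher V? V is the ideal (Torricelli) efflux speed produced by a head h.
V(A) = 13.29 m/s, V(B) = 31.01 m/s. Answer: B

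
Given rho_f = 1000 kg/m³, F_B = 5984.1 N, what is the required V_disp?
Formula: F_B = \rho_f g V_{disp}
Substituting knowns: 5984.1 = 1000·9.81·V_disp
Solving for V_disp: V_disp = 5984.1/(1000·9.81) = 0.61 m³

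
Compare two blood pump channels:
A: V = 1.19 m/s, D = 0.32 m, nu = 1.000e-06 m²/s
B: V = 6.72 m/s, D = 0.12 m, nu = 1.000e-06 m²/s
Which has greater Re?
Re(A) = 380800, Re(B) = 806400. Answer: B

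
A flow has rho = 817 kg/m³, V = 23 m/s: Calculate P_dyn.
Formula: P_{dyn} = \frac{1}{2} \rho V^2
P_dyn = 0.5·817·23²/1000 = 216.1 kPa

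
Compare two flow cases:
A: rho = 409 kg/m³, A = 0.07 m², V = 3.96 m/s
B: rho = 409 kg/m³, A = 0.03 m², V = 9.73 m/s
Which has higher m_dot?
m_dot(A) = 113.4 kg/s, m_dot(B) = 119.4 kg/s. Answer: B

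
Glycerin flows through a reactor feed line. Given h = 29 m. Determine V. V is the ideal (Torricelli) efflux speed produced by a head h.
Formula: V = \sqrt{2 g h}
V = √(2·9.81·29) = 23.85 m/s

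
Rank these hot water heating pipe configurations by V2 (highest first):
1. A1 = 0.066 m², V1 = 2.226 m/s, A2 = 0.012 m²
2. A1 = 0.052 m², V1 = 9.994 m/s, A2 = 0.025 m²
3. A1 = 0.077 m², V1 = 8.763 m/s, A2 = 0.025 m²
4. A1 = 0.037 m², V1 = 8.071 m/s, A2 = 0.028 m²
Case 1: V2 = 12.24 m/s
Case 2: V2 = 20.79 m/s
Case 3: V2 = 26.99 m/s
Case 4: V2 = 10.67 m/s
Ranking (highest first): 3, 2, 1, 4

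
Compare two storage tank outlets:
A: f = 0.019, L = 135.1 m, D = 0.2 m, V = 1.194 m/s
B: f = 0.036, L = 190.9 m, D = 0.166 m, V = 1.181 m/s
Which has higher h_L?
h_L(A) = 0.9326 m, h_L(B) = 2.943 m. Answer: B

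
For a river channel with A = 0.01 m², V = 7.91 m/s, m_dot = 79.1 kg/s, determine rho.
Formula: \dot{m} = \rho A V
Substituting knowns: 79.1 = rho·0.01·7.91
Solving for rho: rho = 79.1/(0.01·7.91) = 1000 kg/m³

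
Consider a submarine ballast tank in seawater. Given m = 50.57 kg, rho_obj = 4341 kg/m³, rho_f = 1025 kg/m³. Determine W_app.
Formula: W_{app} = mg\left(1 - \frac{\rho_f}{\rho_{obj}}\right)
W_app = 50.57·9.81·(1 − 1025/4341) = 379 N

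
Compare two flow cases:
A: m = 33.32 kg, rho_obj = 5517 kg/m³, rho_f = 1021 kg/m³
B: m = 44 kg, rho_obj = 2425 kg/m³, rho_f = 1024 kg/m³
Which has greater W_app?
W_app(A) = 266.4 N, W_app(B) = 249.4 N. Answer: A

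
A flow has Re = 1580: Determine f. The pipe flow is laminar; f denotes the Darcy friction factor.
Formula: f = \frac{64}{Re}
f = 64/1580 = 0.04051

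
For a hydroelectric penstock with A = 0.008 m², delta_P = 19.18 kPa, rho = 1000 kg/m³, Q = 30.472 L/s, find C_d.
Formula: Q = C_d A \sqrt{\frac{2 \Delta P}{\rho}}
Substituting knowns: 30.472 = C_d·0.008·√(2·(19.18·1000)/1000)·1000
Solving for C_d: C_d = (30.472/1000)/(0.008·√(2·(19.18·1000)/1000)) = 0.615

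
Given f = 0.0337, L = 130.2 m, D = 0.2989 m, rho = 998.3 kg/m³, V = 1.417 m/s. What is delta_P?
Formula: \Delta P = f \frac{L}{D} \frac{\rho V^2}{2}
delta_P = 0.0337·(130.2/0.2989)·0.5·998.3·1.417²/1000 = 14.71 kPa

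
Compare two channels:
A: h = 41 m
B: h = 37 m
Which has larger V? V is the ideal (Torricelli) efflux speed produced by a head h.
V(A) = 28.36 m/s, V(B) = 26.94 m/s. Answer: A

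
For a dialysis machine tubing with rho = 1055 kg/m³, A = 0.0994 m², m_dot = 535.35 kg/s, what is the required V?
Formula: \dot{m} = \rho A V
Substituting knowns: 535.35 = 1055·0.0994·V
Solving for V: V = 535.35/(1055·0.0994) = 5.105 m/s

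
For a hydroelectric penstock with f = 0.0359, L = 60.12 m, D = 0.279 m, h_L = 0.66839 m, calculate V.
Formula: h_L = f \frac{L}{D} \frac{V^2}{2g}
Substituting knowns: 0.66839 = 0.0359·(60.12/0.279)·V²/(2·9.81)
Solving for V: V = √(0.66839·2·9.81/(0.0359·(60.12/0.279))) = 1.302 m/s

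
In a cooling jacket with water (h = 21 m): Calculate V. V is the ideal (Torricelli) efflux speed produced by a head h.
Formula: V = \sqrt{2 g h}
V = √(2·9.81·21) = 20.3 m/s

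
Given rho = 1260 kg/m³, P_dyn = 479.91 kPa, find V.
Formula: P_{dyn} = \frac{1}{2} \rho V^2
Substituting knowns: 479.91 = 0.5·1260·V²/1000
Solving for V: V = √(2·(479.91·1000)/1260) = 27.6 m/s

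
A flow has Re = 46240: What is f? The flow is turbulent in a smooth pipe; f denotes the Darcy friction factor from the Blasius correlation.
Formula: f = \frac{0.316}{Re^{0.25}}
f = 0.316/46240^0.25 = 0.02155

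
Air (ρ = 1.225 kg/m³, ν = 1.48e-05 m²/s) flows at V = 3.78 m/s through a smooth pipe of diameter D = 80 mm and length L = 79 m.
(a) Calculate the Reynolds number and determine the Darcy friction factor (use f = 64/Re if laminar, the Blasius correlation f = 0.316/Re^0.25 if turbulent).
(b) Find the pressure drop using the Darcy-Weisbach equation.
(a) Re = V·D/ν = 3.78·0.08/1.48e-05 = 20432 → turbulent (Re > 4000); f = 0.316/Re^0.25 = 0.316/20432^0.25 = 0.026431
(b) Darcy-Weisbach: ΔP = f·(L/D)·½ρV²/1000 = 0.026431·(79/0.080)·½·1.225·3.78²/1000 = 0.2284 kPa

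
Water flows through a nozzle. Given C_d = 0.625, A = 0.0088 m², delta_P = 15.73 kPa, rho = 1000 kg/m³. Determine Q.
Formula: Q = C_d A \sqrt{\frac{2 \Delta P}{\rho}}
Q = 0.625·0.0088·√(2·(15.73·1000)/1000)·1000 = 30.85 L/s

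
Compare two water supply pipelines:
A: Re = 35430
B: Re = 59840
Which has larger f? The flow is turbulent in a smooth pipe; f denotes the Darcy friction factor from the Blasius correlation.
f(A) = 0.02303, f(B) = 0.0202. Answer: A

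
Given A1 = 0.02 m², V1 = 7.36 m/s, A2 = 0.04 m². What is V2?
Formula: V_2 = \frac{A_1 V_1}{A_2}
V2 = 0.02·7.36/0.04 = 3.68 m/s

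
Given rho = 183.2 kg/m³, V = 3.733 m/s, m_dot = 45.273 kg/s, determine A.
Formula: \dot{m} = \rho A V
Substituting knowns: 45.273 = 183.2·A·3.733
Solving for A: A = 45.273/(183.2·3.733) = 0.0662 m²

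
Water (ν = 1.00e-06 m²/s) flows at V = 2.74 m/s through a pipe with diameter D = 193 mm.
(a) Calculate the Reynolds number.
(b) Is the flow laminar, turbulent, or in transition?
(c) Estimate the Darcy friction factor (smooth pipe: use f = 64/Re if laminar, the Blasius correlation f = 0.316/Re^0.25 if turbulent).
(a) Re = V·D/ν = 2.74·0.193/1.00e-06 = 528820
(b) Flow regime: turbulent (Re > 4000)
(c) Friction factor: f = 0.316/Re^0.25 = 0.316/528820^0.25 = 0.01172 (Blasius is strictly valid for Re ≲ 1e5; used here as the smooth-pipe estimate the problem specifies)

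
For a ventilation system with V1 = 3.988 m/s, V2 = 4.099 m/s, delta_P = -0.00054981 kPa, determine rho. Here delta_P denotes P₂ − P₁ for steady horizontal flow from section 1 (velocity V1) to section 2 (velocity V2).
Formula: \Delta P = \frac{1}{2} \rho (V_1^2 - V_2^2)
Substituting knowns: -0.00054981 = 0.5·rho·(3.988² − 4.099²)/1000
Solving for rho: rho = 2·(-0.00054981·1000)/(3.988² − 4.099²) = 1.225 kg/m³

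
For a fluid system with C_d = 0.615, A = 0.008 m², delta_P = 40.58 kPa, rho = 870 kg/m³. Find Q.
Formula: Q = C_d A \sqrt{\frac{2 \Delta P}{\rho}}
Q = 0.615·0.008·√(2·(40.58·1000)/870)·1000 = 47.52 L/s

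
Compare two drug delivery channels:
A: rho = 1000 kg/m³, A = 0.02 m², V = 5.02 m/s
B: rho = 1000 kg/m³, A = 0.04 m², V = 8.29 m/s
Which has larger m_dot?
m_dot(A) = 100.4 kg/s, m_dot(B) = 331.6 kg/s. Answer: B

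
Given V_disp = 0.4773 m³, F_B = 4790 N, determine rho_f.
Formula: F_B = \rho_f g V_{disp}
Substituting knowns: 4790 = rho_f·9.81·0.4773
Solving for rho_f: rho_f = 4790/(9.81·0.4773) = 1023 kg/m³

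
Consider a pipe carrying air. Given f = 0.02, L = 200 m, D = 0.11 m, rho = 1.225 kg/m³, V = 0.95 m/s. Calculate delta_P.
Formula: \Delta P = f \frac{L}{D} \frac{\rho V^2}{2}
delta_P = 0.02·(200/0.11)·0.5·1.225·0.95²/1000 = 0.0201 kPa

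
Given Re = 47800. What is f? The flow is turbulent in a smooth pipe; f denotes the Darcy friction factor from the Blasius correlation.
Formula: f = \frac{0.316}{Re^{0.25}}
f = 0.316/47800^0.25 = 0.02137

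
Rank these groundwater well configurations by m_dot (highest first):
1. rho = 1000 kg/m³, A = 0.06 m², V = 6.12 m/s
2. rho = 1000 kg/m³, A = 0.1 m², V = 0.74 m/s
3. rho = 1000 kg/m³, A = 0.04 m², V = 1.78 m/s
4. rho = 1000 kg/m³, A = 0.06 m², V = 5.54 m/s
Case 1: m_dot = 367.2 kg/s
Case 2: m_dot = 74 kg/s
Case 3: m_dot = 71.2 kg/s
Case 4: m_dot = 332.4 kg/s
Ranking (highest first): 1, 4, 2, 3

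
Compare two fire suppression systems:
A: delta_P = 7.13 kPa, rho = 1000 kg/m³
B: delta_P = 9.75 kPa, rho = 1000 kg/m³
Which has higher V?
V(A) = 3.776 m/s, V(B) = 4.416 m/s. Answer: B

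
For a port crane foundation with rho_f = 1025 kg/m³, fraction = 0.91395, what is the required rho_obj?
Formula: f_{sub} = \frac{\rho_{obj}}{\rho_f}
Substituting knowns: 0.91395 = rho_obj/1025
Solving for rho_obj: rho_obj = 0.91395·1025 = 936.8 kg/m³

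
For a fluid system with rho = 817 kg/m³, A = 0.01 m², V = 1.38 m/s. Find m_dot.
Formula: \dot{m} = \rho A V
m_dot = 817·0.01·1.38 = 11.27 kg/s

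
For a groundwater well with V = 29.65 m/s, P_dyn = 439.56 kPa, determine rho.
Formula: P_{dyn} = \frac{1}{2} \rho V^2
Substituting knowns: 439.56 = 0.5·rho·29.65²/1000
Solving for rho: rho = 2·(439.56·1000)/29.65² = 1000 kg/m³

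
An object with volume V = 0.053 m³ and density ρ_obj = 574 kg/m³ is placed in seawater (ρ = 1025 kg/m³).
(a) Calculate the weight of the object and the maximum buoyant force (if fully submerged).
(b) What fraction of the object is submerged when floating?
(a) W=rho_obj*g*V=574*9.81*0.053=298.4 N; F_B(max)=rho*g*V=1025*9.81*0.053=532.9 N
(b) Floating fraction=rho_obj/rho=574/1025=0.560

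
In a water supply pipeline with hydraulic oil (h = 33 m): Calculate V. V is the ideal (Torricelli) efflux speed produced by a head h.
Formula: V = \sqrt{2 g h}
V = √(2·9.81·33) = 25.45 m/s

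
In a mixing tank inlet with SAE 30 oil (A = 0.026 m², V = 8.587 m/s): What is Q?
Formula: Q = A V
Q = 0.026·8.587·1000 = 223.3 L/s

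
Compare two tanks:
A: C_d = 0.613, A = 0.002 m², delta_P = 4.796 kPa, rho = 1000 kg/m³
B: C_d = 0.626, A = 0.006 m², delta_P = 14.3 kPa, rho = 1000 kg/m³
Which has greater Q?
Q(A) = 3.797 L/s, Q(B) = 20.09 L/s. Answer: B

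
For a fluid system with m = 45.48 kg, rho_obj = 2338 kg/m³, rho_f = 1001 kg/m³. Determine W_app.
Formula: W_{app} = mg\left(1 - \frac{\rho_f}{\rho_{obj}}\right)
W_app = 45.48·9.81·(1 − 1001/2338) = 255.1 N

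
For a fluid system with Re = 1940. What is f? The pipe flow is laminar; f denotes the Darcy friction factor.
Formula: f = \frac{64}{Re}
f = 64/1940 = 0.03299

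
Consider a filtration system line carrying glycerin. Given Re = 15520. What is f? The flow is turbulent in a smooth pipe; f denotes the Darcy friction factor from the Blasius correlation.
Formula: f = \frac{0.316}{Re^{0.25}}
f = 0.316/15520^0.25 = 0.02831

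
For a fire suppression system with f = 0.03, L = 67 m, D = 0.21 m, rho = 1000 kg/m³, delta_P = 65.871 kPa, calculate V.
Formula: \Delta P = f \frac{L}{D} \frac{\rho V^2}{2}
Substituting knowns: 65.871 = 0.03·(67/0.21)·0.5·1000·V²/1000
Solving for V: V = √((65.871·1000)/(0.03·(67/0.21)·0.5·1000)) = 3.71 m/s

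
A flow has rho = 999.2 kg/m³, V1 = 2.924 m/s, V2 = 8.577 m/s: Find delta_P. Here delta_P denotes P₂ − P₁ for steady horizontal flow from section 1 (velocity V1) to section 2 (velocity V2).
Formula: \Delta P = \frac{1}{2} \rho (V_1^2 - V_2^2)
delta_P = 0.5·999.2·(2.924² − 8.577²)/1000 = -32.48 kPa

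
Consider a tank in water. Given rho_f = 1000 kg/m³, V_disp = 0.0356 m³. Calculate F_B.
Formula: F_B = \rho_f g V_{disp}
F_B = 1000·9.81·0.0356 = 349.2 N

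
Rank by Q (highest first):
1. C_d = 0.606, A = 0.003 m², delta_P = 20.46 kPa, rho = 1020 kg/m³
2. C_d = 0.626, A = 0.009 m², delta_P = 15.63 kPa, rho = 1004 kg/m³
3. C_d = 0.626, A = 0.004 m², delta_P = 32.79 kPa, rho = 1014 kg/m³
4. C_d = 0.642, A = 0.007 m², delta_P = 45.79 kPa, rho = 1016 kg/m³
Case 1: Q = 11.51 L/s
Case 2: Q = 31.44 L/s
Case 3: Q = 20.14 L/s
Case 4: Q = 42.67 L/s
Ranking (highest first): 4, 2, 3, 1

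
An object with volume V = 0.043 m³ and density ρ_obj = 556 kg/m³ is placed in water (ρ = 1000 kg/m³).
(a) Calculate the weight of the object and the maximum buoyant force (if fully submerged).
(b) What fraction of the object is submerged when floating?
(a) W=rho_obj*g*V=556*9.81*0.043=234.5 N; F_B(max)=rho*g*V=1000*9.81*0.043=421.8 N
(b) Floating fraction=rho_obj/rho=556/1000=0.556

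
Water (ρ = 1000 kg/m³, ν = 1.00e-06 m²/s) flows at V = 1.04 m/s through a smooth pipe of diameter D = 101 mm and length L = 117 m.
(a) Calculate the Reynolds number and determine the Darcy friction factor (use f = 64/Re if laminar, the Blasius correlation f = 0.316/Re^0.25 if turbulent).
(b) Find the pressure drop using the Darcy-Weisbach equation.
(a) Re = V·D/ν = 1.04·0.101/1.00e-06 = 105040 → turbulent (Re > 4000); f = 0.316/Re^0.25 = 0.316/105040^0.25 = 0.017553 (Blasius is strictly valid for Re ≲ 1e5; used here as the smooth-pipe estimate the problem specifies)
(b) Darcy-Weisbach: ΔP = f·(L/D)·½ρV²/1000 = 0.017553·(117/0.101)·½·1000·1.04²/1000 = 11 kPa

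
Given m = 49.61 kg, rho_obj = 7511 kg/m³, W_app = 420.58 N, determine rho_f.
Formula: W_{app} = mg\left(1 - \frac{\rho_f}{\rho_{obj}}\right)
Substituting knowns: 420.58 = 49.61·9.81·(1 − rho_f/7511)
Solving for rho_f: rho_f = 7511·(1 − 420.58/(49.61·9.81)) = 1020 kg/m³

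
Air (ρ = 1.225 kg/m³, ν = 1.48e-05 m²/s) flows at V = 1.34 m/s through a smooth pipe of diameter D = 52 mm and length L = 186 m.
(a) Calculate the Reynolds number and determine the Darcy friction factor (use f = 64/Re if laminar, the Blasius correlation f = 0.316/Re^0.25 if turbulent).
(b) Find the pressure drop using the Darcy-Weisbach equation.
(a) Re = V·D/ν = 1.34·0.052/1.48e-05 = 4708.1 → turbulent (Re > 4000); f = 0.316/Re^0.25 = 0.316/4708.1^0.25 = 0.038148
(b) Darcy-Weisbach: ΔP = f·(L/D)·½ρV²/1000 = 0.038148·(186/0.052)·½·1.225·1.34²/1000 = 0.1501 kPa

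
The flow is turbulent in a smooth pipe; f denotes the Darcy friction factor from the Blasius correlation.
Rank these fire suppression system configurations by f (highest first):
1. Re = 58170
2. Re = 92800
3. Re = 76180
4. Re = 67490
Case 1: f = 0.02035
Case 2: f = 0.01811
Case 3: f = 0.01902
Case 4: f = 0.01961
Ranking (highest first): 1, 4, 3, 2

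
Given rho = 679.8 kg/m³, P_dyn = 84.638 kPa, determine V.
Formula: P_{dyn} = \frac{1}{2} \rho V^2
Substituting knowns: 84.638 = 0.5·679.8·V²/1000
Solving for V: V = √(2·(84.638·1000)/679.8) = 15.78 m/s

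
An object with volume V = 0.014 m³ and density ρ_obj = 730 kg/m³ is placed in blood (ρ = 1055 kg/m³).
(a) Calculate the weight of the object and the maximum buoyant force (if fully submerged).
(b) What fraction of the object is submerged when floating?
(a) W=rho_obj*g*V=730*9.81*0.014=100.3 N; F_B(max)=rho*g*V=1055*9.81*0.014=144.9 N
(b) Floating fraction=rho_obj/rho=730/1055=0.692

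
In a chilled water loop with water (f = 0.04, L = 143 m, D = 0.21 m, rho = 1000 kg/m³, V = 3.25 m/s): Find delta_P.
Formula: \Delta P = f \frac{L}{D} \frac{\rho V^2}{2}
delta_P = 0.04·(143/0.21)·0.5·1000·3.25²/1000 = 143.9 kPa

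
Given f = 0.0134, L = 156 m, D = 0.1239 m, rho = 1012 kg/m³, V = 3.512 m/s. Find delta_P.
Formula: \Delta P = f \frac{L}{D} \frac{\rho V^2}{2}
delta_P = 0.0134·(156/0.1239)·0.5·1012·3.512²/1000 = 105.3 kPa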